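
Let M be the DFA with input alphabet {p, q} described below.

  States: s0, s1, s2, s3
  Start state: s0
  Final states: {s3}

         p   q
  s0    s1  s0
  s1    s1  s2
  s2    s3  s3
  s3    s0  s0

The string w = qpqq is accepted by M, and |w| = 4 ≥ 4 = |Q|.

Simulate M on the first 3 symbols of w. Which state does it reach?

s2

Run of M on the first 3 characters of w = q p q:
  step 0: s0  (start)
  step 1: s0  (read q: s0→s0)
  step 2: s1  (read p: s0→s1)
  step 3: s2  (read q: s1→s2)

After reading 3 characters, M is in state s2.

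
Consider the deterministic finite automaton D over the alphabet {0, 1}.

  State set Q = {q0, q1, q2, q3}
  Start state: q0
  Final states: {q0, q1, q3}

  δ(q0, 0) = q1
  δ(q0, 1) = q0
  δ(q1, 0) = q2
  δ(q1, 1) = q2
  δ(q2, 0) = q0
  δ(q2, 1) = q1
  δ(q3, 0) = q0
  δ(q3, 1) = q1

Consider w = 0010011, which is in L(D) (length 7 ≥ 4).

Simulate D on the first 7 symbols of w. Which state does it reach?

q0

Run of D on the first 7 characters of w = 0 0 1 0 0 1 1:
  step 0: q0  (start)
  step 1: q1  (read 0: q0→q1)
  step 2: q2  (read 0: q1→q2)
  step 3: q1  (read 1: q2→q1)
  step 4: q2  (read 0: q1→q2)
  step 5: q0  (read 0: q2→q0)
  step 6: q0  (read 1: q0→q0)
  step 7: q0  (read 1: q0→q0)

After reading 7 characters, D is in state q0.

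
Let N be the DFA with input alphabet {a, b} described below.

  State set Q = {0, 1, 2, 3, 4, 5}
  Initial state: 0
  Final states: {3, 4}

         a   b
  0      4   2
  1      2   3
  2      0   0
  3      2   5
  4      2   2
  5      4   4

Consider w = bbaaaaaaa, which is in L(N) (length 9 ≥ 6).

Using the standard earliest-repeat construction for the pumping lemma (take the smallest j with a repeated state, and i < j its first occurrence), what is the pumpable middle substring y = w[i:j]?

Run of N on w = b b a a a a a a a:
  step 0: 0  (start)
  step 1: 2  (read b: 0→2)
  step 2: 0  (read b: 2→0)   ← first repeat (0 seen earlier)
  step 3: 4  (read a: 0→4)
  step 4: 2  (read a: 4→2)
  step 5: 0  (read a: 2→0)
  step 6: 4  (read a: 0→4)
  step 7: 2  (read a: 4→2)
  step 8: 0  (read a: 2→0)
  step 9: 4  (read a: 0→4)

So i = 0, j = 2, giving x = w[0:0] = ε, y = w[0:2] = bb, z = w[2:9] = aaaaaaa.
Check: |xy| = 2 ≤ 6 and |y| = 2 ≥ 1. Reading y takes N from 0 back to 0, so every xyⁱz is accepted.
With |Q| = 6, pigeonhole forces a state repeat no later than step 6; the substring read between the first and second visits to that state can be pumped.

bb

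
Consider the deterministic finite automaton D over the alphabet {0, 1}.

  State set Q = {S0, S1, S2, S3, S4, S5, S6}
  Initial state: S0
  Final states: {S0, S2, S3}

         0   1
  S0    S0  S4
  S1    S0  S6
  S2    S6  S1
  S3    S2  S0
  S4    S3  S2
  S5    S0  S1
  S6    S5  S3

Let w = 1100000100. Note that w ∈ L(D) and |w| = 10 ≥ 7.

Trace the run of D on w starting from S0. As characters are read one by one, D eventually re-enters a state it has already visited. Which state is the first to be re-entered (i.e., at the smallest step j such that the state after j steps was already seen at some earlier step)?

S0

Run of D on w = 1 1 0 0 0 0 0 1 0 0:
  step 0: S0  (start)
  step 1: S4  (read 1: S0→S4)
  step 2: S2  (read 1: S4→S2)
  step 3: S6  (read 0: S2→S6)
  step 4: S5  (read 0: S6→S5)
  step 5: S0  (read 0: S5→S0)   ← first repeat (S0 seen earlier)
  step 6: S0  (read 0: S0→S0)
  step 7: S0  (read 0: S0→S0)
  step 8: S4  (read 1: S0→S4)
  step 9: S3  (read 0: S4→S3)
  step 10: S2  (read 0: S3→S2)

The earliest repeat is at step j = 5: D is in S0, which it already visited at step i = 0.
The DFA has 7 states, so the proof of the pumping lemma guarantees a repeated state among the first 7+1 visited; the segment between the two visits is the pumpable y.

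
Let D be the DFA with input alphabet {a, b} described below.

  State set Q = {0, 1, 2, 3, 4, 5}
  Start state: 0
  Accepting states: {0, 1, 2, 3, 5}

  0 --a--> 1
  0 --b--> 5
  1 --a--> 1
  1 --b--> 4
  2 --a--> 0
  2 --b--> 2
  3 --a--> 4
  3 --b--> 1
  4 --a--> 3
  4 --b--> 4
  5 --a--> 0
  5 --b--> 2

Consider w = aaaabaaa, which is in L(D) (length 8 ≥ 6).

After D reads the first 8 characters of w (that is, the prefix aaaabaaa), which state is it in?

3

State sequence: 0 -a-> 1 -a-> 1 -a-> 1 -a-> 1 -b-> 4 -a-> 3 -a-> 4 -a-> 3

After reading 8 characters, D is in state 3.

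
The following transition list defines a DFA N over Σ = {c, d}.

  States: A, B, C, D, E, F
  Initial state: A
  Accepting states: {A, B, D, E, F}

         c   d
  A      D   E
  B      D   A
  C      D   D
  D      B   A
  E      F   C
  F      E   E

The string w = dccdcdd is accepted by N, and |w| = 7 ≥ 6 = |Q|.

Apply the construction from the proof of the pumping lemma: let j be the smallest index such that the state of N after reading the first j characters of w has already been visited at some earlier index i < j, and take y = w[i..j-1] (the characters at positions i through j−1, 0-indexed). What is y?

State sequence: A -d-> E -c-> F -c-> E -d-> C -c-> D -d-> A -d-> E
First repeat at step 3: E was already visited.

So i = 1, j = 3, giving x = w[0:1] = d, y = w[1:3] = cc, z = w[3:7] = dcdd.
Check: |xy| = 3 ≤ 6 and |y| = 2 ≥ 1. Reading y takes N from E back to E, so every xyⁱz is accepted.
Pumping length from the standard proof: p = 6 (the number of states). The repeated state found above gives |xy| = j ≤ 6 and |y| = j − i ≥ 1.

cc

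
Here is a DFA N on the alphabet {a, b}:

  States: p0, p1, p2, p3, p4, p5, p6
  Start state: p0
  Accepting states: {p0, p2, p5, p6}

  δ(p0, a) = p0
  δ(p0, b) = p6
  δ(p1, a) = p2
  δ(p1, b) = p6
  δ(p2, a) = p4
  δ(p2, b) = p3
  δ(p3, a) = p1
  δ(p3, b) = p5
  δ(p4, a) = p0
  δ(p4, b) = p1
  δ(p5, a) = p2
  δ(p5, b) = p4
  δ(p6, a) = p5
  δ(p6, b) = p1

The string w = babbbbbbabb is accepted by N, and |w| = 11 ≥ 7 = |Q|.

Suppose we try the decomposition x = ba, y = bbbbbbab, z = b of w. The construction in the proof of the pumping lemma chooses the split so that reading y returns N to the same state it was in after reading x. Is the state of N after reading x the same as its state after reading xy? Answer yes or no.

State sequence: p0 -b-> p6 -a-> p5 -b-> p4 -b-> p1 -b-> p6 -b-> p1 -b-> p6 -b-> p1 -a-> p2 -b-> p3

After x (step 2): p5. After xy (step 10): p3.
They differ (p5 ≠ p3), so y is not a cycle from the state after x; this split is not the one the pumping-lemma construction produces, and pumping y need not keep the string in L(N).

no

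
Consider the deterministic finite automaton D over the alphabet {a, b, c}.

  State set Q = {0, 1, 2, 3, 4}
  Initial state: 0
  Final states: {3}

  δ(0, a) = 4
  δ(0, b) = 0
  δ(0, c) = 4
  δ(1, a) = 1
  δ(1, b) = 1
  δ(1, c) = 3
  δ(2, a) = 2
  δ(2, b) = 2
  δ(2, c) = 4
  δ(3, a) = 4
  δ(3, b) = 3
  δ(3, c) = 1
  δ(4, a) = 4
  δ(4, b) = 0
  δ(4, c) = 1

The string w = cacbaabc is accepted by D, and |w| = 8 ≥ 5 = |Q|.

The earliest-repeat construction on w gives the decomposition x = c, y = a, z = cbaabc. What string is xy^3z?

xy^3z = c·a·a·a·cbaabc = caaacbaabc.
Reading y = a takes D from 4 back to 4, so after x·y·y·y the machine is still in 4, and z then leads to the accepting state 3. Hence caaacbaabc ∈ L(D).

caaacbaabc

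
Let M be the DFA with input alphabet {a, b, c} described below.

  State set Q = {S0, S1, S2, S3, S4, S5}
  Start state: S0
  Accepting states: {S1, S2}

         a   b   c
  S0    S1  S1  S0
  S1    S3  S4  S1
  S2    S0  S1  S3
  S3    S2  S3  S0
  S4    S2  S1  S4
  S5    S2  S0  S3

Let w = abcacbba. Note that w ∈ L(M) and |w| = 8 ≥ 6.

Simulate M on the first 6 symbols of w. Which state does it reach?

Run of M on the first 6 characters of w = a b c a c b:
  step 0: S0  (start)
  step 1: S1  (read a: S0→S1)
  step 2: S4  (read b: S1→S4)
  step 3: S4  (read c: S4→S4)
  step 4: S2  (read a: S4→S2)
  step 5: S3  (read c: S2→S3)
  step 6: S3  (read b: S3→S3)

After reading 6 characters, M is in state S3.

S3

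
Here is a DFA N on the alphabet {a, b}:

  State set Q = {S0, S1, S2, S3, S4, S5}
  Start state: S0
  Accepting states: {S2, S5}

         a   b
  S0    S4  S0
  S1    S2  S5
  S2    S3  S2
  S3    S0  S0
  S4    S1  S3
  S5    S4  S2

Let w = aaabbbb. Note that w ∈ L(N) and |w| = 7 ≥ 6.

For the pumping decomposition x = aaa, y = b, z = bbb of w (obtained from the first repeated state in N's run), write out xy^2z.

xy^2z = aaa·b·b·bbb = aaabbbbb.
Reading y = b takes N from S2 back to S2, so after x·y·y the machine is still in S2, and z then leads to the accepting state S2. Hence aaabbbbb ∈ L(N).

aaabbbbb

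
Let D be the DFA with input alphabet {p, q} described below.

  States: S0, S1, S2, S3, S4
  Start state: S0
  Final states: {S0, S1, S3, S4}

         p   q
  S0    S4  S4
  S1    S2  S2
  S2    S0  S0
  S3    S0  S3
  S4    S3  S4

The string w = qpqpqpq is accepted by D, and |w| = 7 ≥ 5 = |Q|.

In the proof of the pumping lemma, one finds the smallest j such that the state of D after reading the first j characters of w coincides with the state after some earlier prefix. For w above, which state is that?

S3

Run of D on w = q p q p q p q:
  step 0: S0  (start)
  step 1: S4  (read q: S0→S4)
  step 2: S3  (read p: S4→S3)
  step 3: S3  (read q: S3→S3)   ← first repeat (S3 seen earlier)
  step 4: S0  (read p: S3→S0)
  step 5: S4  (read q: S0→S4)
  step 6: S3  (read p: S4→S3)
  step 7: S3  (read q: S3→S3)

The earliest repeat is at step j = 3: D is in S3, which it already visited at step i = 2.
The DFA has 5 states, so the proof of the pumping lemma guarantees a repeated state among the first 5+1 visited; the segment between the two visits is the pumpable y.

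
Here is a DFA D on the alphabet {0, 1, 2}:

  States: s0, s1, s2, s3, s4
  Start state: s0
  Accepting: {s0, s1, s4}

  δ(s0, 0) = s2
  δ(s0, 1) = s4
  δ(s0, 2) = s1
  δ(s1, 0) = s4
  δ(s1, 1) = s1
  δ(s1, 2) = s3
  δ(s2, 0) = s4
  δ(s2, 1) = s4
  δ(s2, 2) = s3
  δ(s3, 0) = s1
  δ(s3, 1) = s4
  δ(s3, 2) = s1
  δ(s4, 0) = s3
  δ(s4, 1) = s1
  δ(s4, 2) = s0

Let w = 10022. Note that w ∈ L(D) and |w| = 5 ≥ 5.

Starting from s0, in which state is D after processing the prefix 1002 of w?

Run of D on the first 4 characters of w = 1 0 0 2:
  step 0: s0  (start)
  step 1: s4  (read 1: s0→s4)
  step 2: s3  (read 0: s4→s3)
  step 3: s1  (read 0: s3→s1)
  step 4: s3  (read 2: s1→s3)

After reading 4 characters, D is in state s3.

s3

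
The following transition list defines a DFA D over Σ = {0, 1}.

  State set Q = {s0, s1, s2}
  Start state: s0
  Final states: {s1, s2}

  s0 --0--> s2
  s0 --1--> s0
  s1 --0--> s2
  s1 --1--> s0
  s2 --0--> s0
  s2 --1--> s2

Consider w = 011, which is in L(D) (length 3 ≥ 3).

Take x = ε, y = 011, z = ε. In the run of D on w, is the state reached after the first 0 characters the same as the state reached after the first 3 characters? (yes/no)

Run of D on the first 3 characters of w = 0 1 1:
  step 0: s0  (start)
  step 1: s2  (read 0: s0→s2)
  step 2: s2  (read 1: s2→s2)
  step 3: s2  (read 1: s2→s2)

After x (step 0): s0. After xy (step 3): s2.
They differ (s0 ≠ s2), so y is not a cycle from the state after x; this split is not the one the pumping-lemma construction produces, and pumping y need not keep the string in L(D).

no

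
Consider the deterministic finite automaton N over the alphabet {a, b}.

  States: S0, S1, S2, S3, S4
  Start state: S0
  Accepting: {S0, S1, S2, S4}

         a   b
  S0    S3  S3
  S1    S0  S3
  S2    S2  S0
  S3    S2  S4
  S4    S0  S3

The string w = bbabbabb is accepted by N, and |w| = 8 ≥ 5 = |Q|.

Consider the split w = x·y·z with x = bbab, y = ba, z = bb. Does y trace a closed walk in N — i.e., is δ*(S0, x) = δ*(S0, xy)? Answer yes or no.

no

Run of N on the first 6 characters of w = b b a b b a:
  step 0: S0  (start)
  step 1: S3  (read b: S0→S3)
  step 2: S4  (read b: S3→S4)
  step 3: S0  (read a: S4→S0)
  step 4: S3  (read b: S0→S3)
  step 5: S4  (read b: S3→S4)
  step 6: S0  (read a: S4→S0)

After x (step 4): S3. After xy (step 6): S0.
They differ (S3 ≠ S0), so y is not a cycle from the state after x; this split is not the one the pumping-lemma construction produces, and pumping y need not keep the string in L(N).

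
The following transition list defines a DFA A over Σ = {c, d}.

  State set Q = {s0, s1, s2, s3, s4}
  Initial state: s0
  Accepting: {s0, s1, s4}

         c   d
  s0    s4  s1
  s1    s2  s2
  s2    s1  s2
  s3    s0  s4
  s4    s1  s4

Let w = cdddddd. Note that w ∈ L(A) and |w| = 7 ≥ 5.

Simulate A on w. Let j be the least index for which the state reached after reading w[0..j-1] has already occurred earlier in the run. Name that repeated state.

Run of A on w = c d d d d d d:
  step 0: s0  (start)
  step 1: s4  (read c: s0→s4)
  step 2: s4  (read d: s4→s4)   ← first repeat (s4 seen earlier)
  step 3: s4  (read d: s4→s4)
  step 4: s4  (read d: s4→s4)
  step 5: s4  (read d: s4→s4)
  step 6: s4  (read d: s4→s4)
  step 7: s4  (read d: s4→s4)

The earliest repeat is at step j = 2: A is in s4, which it already visited at step i = 1.
Since A has 5 states, any run of length ≥ 5 visits 5+1 states, so by pigeonhole some state repeats within the first 5 steps — that repeat gives the pumpable loop.

s4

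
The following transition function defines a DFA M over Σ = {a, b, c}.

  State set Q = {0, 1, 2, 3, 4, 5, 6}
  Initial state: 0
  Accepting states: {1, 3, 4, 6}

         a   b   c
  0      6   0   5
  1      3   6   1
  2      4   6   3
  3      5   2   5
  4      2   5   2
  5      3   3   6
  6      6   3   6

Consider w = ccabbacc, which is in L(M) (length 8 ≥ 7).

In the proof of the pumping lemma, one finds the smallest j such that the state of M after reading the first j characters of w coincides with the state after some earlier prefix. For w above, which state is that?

State sequence: 0 -c-> 5 -c-> 6 -a-> 6 -b-> 3 -b-> 2 -a-> 4 -c-> 2 -c-> 3
First repeat at step 3: 6 was already visited.

The earliest repeat is at step j = 3: M is in 6, which it already visited at step i = 2.
Pumping length from the standard proof: p = 7 (the number of states). The repeated state found above gives |xy| = j ≤ 7 and |y| = j − i ≥ 1.

6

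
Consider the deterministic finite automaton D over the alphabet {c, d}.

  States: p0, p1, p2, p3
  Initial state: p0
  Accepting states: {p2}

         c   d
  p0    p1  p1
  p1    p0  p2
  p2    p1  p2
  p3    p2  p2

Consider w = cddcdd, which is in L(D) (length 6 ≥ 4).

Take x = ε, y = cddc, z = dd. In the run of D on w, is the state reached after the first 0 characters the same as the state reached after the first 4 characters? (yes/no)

State sequence: p0 -c-> p1 -d-> p2 -d-> p2 -c-> p1

After x (step 0): p0. After xy (step 4): p1.
They differ (p0 ≠ p1), so y is not a cycle from the state after x; this split is not the one the pumping-lemma construction produces, and pumping y need not keep the string in L(D).

no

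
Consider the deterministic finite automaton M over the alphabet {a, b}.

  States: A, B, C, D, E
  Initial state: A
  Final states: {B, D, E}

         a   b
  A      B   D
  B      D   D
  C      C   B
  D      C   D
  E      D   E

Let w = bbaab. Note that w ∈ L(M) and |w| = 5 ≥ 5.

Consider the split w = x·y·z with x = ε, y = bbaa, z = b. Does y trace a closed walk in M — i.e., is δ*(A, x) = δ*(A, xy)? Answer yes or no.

Run of M on the first 4 characters of w = b b a a:
  step 0: A  (start)
  step 1: D  (read b: A→D)
  step 2: D  (read b: D→D)
  step 3: C  (read a: D→C)
  step 4: C  (read a: C→C)

After x (step 0): A. After xy (step 4): C.
They differ (A ≠ C), so y is not a cycle from the state after x; this split is not the one the pumping-lemma construction produces, and pumping y need not keep the string in L(M).

no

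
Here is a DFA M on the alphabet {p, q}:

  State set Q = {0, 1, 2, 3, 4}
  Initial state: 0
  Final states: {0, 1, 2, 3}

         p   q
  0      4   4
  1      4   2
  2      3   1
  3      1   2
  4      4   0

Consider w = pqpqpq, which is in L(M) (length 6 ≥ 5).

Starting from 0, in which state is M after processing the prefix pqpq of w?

State sequence: 0 -p-> 4 -q-> 0 -p-> 4 -q-> 0

After reading 4 characters, M is in state 0.
(This kind of state-tracing is the core of the pumping-lemma construction: with 5 states, pigeonhole forces a repeat within the first 5 steps.)

0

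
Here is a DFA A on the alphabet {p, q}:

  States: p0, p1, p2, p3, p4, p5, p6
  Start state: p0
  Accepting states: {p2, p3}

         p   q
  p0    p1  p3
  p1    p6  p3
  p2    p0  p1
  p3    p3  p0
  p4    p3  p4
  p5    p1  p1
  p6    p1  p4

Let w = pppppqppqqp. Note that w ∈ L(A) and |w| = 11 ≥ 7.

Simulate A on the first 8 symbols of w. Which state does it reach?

Run of A on the first 8 characters of w = p p p p p q p p:
  step 0: p0  (start)
  step 1: p1  (read p: p0→p1)
  step 2: p6  (read p: p1→p6)
  step 3: p1  (read p: p6→p1)
  step 4: p6  (read p: p1→p6)
  step 5: p1  (read p: p6→p1)
  step 6: p3  (read q: p1→p3)
  step 7: p3  (read p: p3→p3)
  step 8: p3  (read p: p3→p3)

After reading 8 characters, A is in state p3.

p3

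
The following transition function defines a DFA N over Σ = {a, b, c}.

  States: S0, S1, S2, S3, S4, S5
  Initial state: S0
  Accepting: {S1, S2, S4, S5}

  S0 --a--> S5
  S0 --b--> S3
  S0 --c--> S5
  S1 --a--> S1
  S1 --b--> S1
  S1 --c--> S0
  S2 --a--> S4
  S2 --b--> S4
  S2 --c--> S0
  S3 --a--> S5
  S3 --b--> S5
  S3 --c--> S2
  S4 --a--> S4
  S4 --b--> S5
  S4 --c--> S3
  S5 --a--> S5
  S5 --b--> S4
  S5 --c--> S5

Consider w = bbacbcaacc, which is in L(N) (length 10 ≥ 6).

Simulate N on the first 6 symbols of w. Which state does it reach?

S3

State sequence: S0 -b-> S3 -b-> S5 -a-> S5 -c-> S5 -b-> S4 -c-> S3

After reading 6 characters, N is in state S3.
(This kind of state-tracing is the core of the pumping-lemma construction: with 6 states, pigeonhole forces a repeat within the first 6 steps.)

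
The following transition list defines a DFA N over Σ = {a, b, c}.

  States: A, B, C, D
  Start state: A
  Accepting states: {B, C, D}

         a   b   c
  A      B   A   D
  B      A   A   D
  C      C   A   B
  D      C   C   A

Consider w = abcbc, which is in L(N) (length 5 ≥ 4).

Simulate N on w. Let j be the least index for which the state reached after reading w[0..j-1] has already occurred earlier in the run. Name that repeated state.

A

State sequence: A -a-> B -b-> A -c-> D -b-> C -c-> B
First repeat at step 2: A was already visited.

The earliest repeat is at step j = 2: N is in A, which it already visited at step i = 0.
Since N has 4 states, any run of length ≥ 4 visits 4+1 states, so by pigeonhole some state repeats within the first 4 steps — that repeat gives the pumpable loop.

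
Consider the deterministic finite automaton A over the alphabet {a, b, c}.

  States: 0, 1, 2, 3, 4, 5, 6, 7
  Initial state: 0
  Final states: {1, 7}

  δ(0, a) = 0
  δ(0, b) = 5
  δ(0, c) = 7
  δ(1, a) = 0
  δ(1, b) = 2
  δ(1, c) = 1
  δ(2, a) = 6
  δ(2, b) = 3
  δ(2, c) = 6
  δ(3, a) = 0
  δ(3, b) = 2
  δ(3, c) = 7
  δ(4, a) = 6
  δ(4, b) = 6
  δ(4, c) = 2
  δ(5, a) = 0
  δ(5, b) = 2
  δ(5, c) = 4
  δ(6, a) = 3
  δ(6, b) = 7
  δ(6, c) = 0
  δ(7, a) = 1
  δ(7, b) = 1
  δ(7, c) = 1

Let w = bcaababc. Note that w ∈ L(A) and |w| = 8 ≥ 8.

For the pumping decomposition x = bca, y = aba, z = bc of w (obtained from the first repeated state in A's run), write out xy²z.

xy^2z = bca·aba·aba·bc = bcaabaababc.
Reading y = aba takes A from 6 back to 6, so after x·y·y the machine is still in 6, and z then leads to the accepting state 1. Hence bcaabaababc ∈ L(A).

bcaabaababc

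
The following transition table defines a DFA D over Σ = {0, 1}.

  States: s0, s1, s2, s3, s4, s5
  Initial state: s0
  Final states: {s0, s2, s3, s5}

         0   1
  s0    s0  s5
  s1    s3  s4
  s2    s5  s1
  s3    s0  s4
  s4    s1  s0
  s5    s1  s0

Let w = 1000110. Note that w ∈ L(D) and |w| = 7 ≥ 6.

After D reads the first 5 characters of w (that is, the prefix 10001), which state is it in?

State sequence: s0 -1-> s5 -0-> s1 -0-> s3 -0-> s0 -1-> s5

After reading 5 characters, D is in state s5.

s5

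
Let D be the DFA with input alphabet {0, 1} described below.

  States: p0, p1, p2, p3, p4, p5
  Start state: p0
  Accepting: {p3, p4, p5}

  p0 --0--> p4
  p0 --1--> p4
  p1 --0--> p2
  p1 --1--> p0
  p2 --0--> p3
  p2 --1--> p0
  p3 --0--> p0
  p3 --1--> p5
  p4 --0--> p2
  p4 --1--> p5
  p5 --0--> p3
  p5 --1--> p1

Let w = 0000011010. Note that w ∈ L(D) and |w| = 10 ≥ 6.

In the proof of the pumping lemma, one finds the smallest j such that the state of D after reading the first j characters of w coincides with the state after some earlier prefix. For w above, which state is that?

State sequence: p0 -0-> p4 -0-> p2 -0-> p3 -0-> p0 -0-> p4 -1-> p5 -1-> p1 -0-> p2 -1-> p0 -0-> p4
First repeat at step 4: p0 was already visited.

The earliest repeat is at step j = 4: D is in p0, which it already visited at step i = 0.

p0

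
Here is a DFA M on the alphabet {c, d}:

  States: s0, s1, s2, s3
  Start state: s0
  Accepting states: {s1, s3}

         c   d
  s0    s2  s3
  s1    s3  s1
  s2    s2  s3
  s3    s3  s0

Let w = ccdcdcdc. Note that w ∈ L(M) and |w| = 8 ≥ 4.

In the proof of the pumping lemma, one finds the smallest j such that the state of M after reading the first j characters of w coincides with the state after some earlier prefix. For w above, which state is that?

State sequence: s0 -c-> s2 -c-> s2 -d-> s3 -c-> s3 -d-> s0 -c-> s2 -d-> s3 -c-> s3
First repeat at step 2: s2 was already visited.

The earliest repeat is at step j = 2: M is in s2, which it already visited at step i = 1.
With |Q| = 4, pigeonhole forces a state repeat no later than step 4; the substring read between the first and second visits to that state can be pumped.

s2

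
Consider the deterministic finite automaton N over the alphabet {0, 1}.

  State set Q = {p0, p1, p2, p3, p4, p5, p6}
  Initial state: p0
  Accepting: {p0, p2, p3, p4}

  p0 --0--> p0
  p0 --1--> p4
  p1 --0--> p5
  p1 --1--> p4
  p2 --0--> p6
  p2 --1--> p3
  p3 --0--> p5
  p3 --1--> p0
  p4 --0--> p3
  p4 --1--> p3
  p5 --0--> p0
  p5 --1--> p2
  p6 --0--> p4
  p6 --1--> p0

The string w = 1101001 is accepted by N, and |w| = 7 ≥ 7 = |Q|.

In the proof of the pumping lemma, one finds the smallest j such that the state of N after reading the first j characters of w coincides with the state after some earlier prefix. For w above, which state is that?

p4

Run of N on w = 1 1 0 1 0 0 1:
  step 0: p0  (start)
  step 1: p4  (read 1: p0→p4)
  step 2: p3  (read 1: p4→p3)
  step 3: p5  (read 0: p3→p5)
  step 4: p2  (read 1: p5→p2)
  step 5: p6  (read 0: p2→p6)
  step 6: p4  (read 0: p6→p4)   ← first repeat (p4 seen earlier)
  step 7: p3  (read 1: p4→p3)

The earliest repeat is at step j = 6: N is in p4, which it already visited at step i = 1.
With |Q| = 7, pigeonhole forces a state repeat no later than step 7; the substring read between the first and second visits to that state can be pumped.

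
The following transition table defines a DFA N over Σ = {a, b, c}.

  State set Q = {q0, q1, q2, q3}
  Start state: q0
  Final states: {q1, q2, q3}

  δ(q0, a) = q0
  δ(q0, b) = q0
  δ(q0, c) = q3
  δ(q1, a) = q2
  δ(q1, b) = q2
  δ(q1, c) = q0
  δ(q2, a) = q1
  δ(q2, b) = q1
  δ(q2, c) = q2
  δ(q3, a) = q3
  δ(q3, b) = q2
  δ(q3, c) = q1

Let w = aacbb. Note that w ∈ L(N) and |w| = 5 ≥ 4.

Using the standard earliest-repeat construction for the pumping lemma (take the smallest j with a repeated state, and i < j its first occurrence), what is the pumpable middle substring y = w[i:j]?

a

Run of N on w = a a c b b:
  step 0: q0  (start)
  step 1: q0  (read a: q0→q0)   ← first repeat (q0 seen earlier)
  step 2: q0  (read a: q0→q0)
  step 3: q3  (read c: q0→q3)
  step 4: q2  (read b: q3→q2)
  step 5: q1  (read b: q2→q1)

So i = 0, j = 1, giving x = w[0:0] = ε, y = w[0:1] = a, z = w[1:5] = acbb.
Check: |xy| = 1 ≤ 4 and |y| = 1 ≥ 1. Reading y takes N from q0 back to q0, so every xyⁱz is accepted.
The DFA has 4 states, so the proof of the pumping lemma guarantees a repeated state among the first 4+1 visited; the segment between the two visits is the pumpable y.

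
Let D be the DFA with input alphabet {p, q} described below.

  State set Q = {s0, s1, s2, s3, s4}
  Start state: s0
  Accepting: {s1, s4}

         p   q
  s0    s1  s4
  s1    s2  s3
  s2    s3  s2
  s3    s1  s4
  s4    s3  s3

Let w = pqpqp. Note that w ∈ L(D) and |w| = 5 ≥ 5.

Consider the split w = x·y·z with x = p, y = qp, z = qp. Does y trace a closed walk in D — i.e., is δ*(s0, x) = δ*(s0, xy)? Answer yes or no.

State sequence: s0 -p-> s1 -q-> s3 -p-> s1

After x (step 1): s1. After xy (step 3): s1.
They match, so y = qp drives D around a cycle from s1 back to itself; pumping y any number of times keeps D in s1 before reading z, and xyⁱz ∈ L(D) for every i ≥ 0.

yes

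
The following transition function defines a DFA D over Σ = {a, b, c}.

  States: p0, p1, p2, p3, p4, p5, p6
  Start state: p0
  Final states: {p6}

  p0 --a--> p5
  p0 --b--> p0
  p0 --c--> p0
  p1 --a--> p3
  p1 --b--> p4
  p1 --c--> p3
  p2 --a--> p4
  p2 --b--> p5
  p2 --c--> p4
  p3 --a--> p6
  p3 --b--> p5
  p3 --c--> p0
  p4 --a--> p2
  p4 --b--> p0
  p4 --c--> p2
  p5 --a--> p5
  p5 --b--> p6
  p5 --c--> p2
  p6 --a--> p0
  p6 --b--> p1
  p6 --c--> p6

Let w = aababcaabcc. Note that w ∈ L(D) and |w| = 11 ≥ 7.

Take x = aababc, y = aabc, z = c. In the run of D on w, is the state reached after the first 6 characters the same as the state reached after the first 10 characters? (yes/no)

no

Run of D on the first 10 characters of w = a a b a b c a a b c:
  step 0: p0  (start)
  step 1: p5  (read a: p0→p5)
  step 2: p5  (read a: p5→p5)
  step 3: p6  (read b: p5→p6)
  step 4: p0  (read a: p6→p0)
  step 5: p0  (read b: p0→p0)
  step 6: p0  (read c: p0→p0)
  step 7: p5  (read a: p0→p5)
  step 8: p5  (read a: p5→p5)
  step 9: p6  (read b: p5→p6)
  step 10: p6  (read c: p6→p6)

After x (step 6): p0. After xy (step 10): p6.
They differ (p0 ≠ p6), so y is not a cycle from the state after x; this split is not the one the pumping-lemma construction produces, and pumping y need not keep the string in L(D).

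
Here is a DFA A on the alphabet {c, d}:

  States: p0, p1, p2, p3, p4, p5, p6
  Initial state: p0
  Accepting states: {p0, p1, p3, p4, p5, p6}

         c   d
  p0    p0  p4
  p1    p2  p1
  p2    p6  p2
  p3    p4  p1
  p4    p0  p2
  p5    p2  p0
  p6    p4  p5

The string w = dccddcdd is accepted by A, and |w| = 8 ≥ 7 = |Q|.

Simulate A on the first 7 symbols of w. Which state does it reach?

p5

Run of A on the first 7 characters of w = d c c d d c d:
  step 0: p0  (start)
  step 1: p4  (read d: p0→p4)
  step 2: p0  (read c: p4→p0)
  step 3: p0  (read c: p0→p0)
  step 4: p4  (read d: p0→p4)
  step 5: p2  (read d: p4→p2)
  step 6: p6  (read c: p2→p6)
  step 7: p5  (read d: p6→p5)

After reading 7 characters, A is in state p5.
(This kind of state-tracing is the core of the pumping-lemma construction: with 7 states, pigeonhole forces a repeat within the first 7 steps.)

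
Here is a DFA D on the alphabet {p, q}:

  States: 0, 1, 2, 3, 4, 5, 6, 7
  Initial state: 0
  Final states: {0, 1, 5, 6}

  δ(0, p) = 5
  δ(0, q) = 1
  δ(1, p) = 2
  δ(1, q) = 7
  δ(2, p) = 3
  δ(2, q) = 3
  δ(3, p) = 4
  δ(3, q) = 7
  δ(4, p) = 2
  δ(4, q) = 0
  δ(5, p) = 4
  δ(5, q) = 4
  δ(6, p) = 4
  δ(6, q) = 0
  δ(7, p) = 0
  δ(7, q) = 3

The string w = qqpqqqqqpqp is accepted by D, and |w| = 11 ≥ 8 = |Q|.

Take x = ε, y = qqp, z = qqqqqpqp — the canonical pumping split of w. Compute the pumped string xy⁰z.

xy⁰z = xz = ε·qqqqqpqp = qqqqqpqp.
Reading y = qqp takes D from 0 back to 0, so after x the machine is still in 0, and z then leads to the accepting state 5. Hence qqqqqpqp ∈ L(D).

qqqqqpqp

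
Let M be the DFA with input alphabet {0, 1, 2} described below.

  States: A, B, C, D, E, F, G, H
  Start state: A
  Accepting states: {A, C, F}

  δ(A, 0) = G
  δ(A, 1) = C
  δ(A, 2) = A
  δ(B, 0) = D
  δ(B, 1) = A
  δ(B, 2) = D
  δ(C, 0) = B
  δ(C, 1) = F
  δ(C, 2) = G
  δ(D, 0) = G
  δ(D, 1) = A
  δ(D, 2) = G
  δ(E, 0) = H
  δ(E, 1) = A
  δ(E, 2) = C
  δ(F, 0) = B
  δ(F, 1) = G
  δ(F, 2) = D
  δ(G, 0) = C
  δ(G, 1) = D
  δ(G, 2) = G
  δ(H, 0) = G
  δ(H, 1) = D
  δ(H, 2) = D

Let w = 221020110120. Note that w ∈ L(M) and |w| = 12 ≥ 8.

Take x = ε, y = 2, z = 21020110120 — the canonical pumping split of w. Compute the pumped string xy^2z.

xy^2z = ε·2·2·21020110120 = 2221020110120.
Reading y = 2 takes M from A back to A, so after x·y·y the machine is still in A, and z then leads to the accepting state C. Hence 2221020110120 ∈ L(M).

2221020110120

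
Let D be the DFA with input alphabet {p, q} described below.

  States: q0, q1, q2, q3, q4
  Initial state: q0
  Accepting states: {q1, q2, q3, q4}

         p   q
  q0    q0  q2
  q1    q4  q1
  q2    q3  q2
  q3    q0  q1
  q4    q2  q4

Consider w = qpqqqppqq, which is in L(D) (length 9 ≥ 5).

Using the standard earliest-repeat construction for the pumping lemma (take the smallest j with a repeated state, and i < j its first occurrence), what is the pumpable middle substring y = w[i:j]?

Run of D on w = q p q q q p p q q:
  step 0: q0  (start)
  step 1: q2  (read q: q0→q2)
  step 2: q3  (read p: q2→q3)
  step 3: q1  (read q: q3→q1)
  step 4: q1  (read q: q1→q1)   ← first repeat (q1 seen earlier)
  step 5: q1  (read q: q1→q1)
  step 6: q4  (read p: q1→q4)
  step 7: q2  (read p: q4→q2)
  step 8: q2  (read q: q2→q2)
  step 9: q2  (read q: q2→q2)

So i = 3, j = 4, giving x = w[0:3] = qpq, y = w[3:4] = q, z = w[4:9] = qppqq.
Check: |xy| = 4 ≤ 5 and |y| = 1 ≥ 1. Reading y takes D from q1 back to q1, so every xyⁱz is accepted.

q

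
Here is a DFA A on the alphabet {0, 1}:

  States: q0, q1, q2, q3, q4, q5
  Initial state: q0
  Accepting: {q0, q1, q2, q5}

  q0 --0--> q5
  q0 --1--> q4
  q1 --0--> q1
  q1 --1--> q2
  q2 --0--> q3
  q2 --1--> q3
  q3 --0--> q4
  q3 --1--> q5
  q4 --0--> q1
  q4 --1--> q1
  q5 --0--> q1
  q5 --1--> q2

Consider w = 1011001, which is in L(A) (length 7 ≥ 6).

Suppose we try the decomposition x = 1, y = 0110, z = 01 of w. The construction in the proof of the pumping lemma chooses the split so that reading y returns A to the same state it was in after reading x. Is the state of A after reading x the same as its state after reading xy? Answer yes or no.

yes

Run of A on the first 5 characters of w = 1 0 1 1 0:
  step 0: q0  (start)
  step 1: q4  (read 1: q0→q4)
  step 2: q1  (read 0: q4→q1)
  step 3: q2  (read 1: q1→q2)
  step 4: q3  (read 1: q2→q3)
  step 5: q4  (read 0: q3→q4)

After x (step 1): q4. After xy (step 5): q4.
They match, so y = 0110 drives A around a cycle from q4 back to itself; pumping y any number of times keeps A in q4 before reading z, and xyⁱz ∈ L(A) for every i ≥ 0.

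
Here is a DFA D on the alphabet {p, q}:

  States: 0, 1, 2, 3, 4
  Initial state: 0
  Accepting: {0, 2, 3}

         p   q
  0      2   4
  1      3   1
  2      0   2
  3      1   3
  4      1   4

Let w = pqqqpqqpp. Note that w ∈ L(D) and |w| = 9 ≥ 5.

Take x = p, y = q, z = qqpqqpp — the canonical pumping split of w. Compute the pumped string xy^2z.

pqqqqpqqpp

xy^2z = p·q·q·qqpqqpp = pqqqqpqqpp.
Reading y = q takes D from 2 back to 2, so after x·y·y the machine is still in 2, and z then leads to the accepting state 3. Hence pqqqqpqqpp ∈ L(D).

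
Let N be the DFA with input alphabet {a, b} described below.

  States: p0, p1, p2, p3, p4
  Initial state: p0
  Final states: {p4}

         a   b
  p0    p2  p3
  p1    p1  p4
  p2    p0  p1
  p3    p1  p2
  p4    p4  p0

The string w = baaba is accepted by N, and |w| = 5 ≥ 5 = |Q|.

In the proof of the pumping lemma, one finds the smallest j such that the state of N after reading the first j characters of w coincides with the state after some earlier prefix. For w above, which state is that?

p1

Run of N on w = b a a b a:
  step 0: p0  (start)
  step 1: p3  (read b: p0→p3)
  step 2: p1  (read a: p3→p1)
  step 3: p1  (read a: p1→p1)   ← first repeat (p1 seen earlier)
  step 4: p4  (read b: p1→p4)
  step 5: p4  (read a: p4→p4)

The earliest repeat is at step j = 3: N is in p1, which it already visited at step i = 2.
With |Q| = 5, pigeonhole forces a state repeat no later than step 5; the substring read between the first and second visits to that state can be pumped.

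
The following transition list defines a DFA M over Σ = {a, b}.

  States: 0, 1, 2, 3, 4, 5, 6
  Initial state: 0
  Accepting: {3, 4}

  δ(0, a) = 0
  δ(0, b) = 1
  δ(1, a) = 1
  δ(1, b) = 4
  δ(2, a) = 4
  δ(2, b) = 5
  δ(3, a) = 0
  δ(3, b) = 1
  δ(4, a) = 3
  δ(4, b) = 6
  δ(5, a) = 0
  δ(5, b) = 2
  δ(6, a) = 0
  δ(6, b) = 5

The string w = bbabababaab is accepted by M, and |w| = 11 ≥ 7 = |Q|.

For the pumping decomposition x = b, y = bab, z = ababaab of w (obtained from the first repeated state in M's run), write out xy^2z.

xy^2z = b·bab·bab·ababaab = bbabbabababaab.
Reading y = bab takes M from 1 back to 1, so after x·y·y the machine is still in 1, and z then leads to the accepting state 4. Hence bbabbabababaab ∈ L(M).

bbabbabababaab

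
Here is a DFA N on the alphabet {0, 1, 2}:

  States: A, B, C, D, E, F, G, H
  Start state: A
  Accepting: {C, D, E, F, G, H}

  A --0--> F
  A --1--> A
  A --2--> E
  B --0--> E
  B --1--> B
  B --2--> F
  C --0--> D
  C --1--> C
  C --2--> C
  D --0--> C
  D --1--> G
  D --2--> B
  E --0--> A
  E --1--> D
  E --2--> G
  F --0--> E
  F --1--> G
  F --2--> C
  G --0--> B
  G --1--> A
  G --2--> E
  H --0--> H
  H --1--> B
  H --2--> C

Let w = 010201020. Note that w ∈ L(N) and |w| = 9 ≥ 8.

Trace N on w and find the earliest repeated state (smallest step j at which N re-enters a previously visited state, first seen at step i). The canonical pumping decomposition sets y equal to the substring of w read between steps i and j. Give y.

State sequence: A -0-> F -1-> G -0-> B -2-> F -0-> E -1-> D -0-> C -2-> C -0-> D
First repeat at step 4: F was already visited.

So i = 1, j = 4, giving x = w[0:1] = 0, y = w[1:4] = 102, z = w[4:9] = 01020.
Check: |xy| = 4 ≤ 8 and |y| = 3 ≥ 1. Reading y takes N from F back to F, so every xyⁱz is accepted.

102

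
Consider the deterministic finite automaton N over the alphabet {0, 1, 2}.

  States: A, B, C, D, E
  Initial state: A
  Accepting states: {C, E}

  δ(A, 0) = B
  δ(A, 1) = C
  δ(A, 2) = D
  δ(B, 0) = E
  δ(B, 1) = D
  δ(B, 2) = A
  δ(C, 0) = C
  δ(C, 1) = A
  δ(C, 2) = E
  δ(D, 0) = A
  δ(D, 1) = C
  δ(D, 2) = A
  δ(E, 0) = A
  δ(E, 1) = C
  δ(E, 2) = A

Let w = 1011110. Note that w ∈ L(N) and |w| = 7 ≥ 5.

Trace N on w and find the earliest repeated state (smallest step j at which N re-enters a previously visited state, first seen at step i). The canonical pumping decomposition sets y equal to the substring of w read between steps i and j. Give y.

0

State sequence: A -1-> C -0-> C -1-> A -1-> C -1-> A -1-> C -0-> C
First repeat at step 2: C was already visited.

So i = 1, j = 2, giving x = w[0:1] = 1, y = w[1:2] = 0, z = w[2:7] = 11110.
Check: |xy| = 2 ≤ 5 and |y| = 1 ≥ 1. Reading y takes N from C back to C, so every xyⁱz is accepted.
Since N has 5 states, any run of length ≥ 5 visits 5+1 states, so by pigeonhole some state repeats within the first 5 steps — that repeat gives the pumpable loop.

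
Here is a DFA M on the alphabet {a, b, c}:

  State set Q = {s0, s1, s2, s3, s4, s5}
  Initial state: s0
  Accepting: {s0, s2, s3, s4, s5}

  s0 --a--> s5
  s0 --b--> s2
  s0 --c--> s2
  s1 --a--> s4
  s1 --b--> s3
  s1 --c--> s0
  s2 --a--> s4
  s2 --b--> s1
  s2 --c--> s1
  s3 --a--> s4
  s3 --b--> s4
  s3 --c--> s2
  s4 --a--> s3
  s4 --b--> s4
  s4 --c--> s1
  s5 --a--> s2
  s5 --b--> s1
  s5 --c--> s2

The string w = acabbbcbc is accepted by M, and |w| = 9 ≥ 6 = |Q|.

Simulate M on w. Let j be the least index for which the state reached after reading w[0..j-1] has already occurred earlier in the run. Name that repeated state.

Run of M on w = a c a b b b c b c:
  step 0: s0  (start)
  step 1: s5  (read a: s0→s5)
  step 2: s2  (read c: s5→s2)
  step 3: s4  (read a: s2→s4)
  step 4: s4  (read b: s4→s4)   ← first repeat (s4 seen earlier)
  step 5: s4  (read b: s4→s4)
  step 6: s4  (read b: s4→s4)
  step 7: s1  (read c: s4→s1)
  step 8: s3  (read b: s1→s3)
  step 9: s2  (read c: s3→s2)

The earliest repeat is at step j = 4: M is in s4, which it already visited at step i = 3.

s4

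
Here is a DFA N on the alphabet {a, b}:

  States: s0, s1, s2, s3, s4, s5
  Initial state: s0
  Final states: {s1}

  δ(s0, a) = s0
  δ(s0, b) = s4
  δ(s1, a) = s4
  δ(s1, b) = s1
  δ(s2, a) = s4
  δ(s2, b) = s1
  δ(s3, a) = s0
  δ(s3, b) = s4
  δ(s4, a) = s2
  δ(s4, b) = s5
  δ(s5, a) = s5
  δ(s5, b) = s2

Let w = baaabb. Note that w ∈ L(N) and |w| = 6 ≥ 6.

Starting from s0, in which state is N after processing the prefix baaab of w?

Run of N on the first 5 characters of w = b a a a b:
  step 0: s0  (start)
  step 1: s4  (read b: s0→s4)
  step 2: s2  (read a: s4→s2)
  step 3: s4  (read a: s2→s4)
  step 4: s2  (read a: s4→s2)
  step 5: s1  (read b: s2→s1)

After reading 5 characters, N is in state s1.
(This kind of state-tracing is the core of the pumping-lemma construction: with 6 states, pigeonhole forces a repeat within the first 6 steps.)

s1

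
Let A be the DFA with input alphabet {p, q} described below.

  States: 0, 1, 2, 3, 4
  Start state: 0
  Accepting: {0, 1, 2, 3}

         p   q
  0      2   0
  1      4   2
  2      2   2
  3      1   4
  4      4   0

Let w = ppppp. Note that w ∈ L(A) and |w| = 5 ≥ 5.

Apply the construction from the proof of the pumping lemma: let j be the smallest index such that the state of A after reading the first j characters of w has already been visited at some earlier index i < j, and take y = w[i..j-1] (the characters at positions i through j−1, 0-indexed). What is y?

p

Run of A on w = p p p p p:
  step 0: 0  (start)
  step 1: 2  (read p: 0→2)
  step 2: 2  (read p: 2→2)   ← first repeat (2 seen earlier)
  step 3: 2  (read p: 2→2)
  step 4: 2  (read p: 2→2)
  step 5: 2  (read p: 2→2)

So i = 1, j = 2, giving x = w[0:1] = p, y = w[1:2] = p, z = w[2:5] = ppp.
Check: |xy| = 2 ≤ 5 and |y| = 1 ≥ 1. Reading y takes A from 2 back to 2, so every xyⁱz is accepted.
Pumping length from the standard proof: p = 5 (the number of states). The repeated state found above gives |xy| = j ≤ 5 and |y| = j − i ≥ 1.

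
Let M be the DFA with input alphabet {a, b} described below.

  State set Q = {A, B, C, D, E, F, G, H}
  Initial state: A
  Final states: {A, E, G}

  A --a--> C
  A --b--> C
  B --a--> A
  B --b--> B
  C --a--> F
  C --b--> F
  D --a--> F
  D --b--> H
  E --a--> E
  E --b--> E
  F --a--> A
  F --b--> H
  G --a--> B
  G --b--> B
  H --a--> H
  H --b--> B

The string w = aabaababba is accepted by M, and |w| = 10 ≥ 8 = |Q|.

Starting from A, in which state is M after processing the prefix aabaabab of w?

Run of M on the first 8 characters of w = a a b a a b a b:
  step 0: A  (start)
  step 1: C  (read a: A→C)
  step 2: F  (read a: C→F)
  step 3: H  (read b: F→H)
  step 4: H  (read a: H→H)
  step 5: H  (read a: H→H)
  step 6: B  (read b: H→B)
  step 7: A  (read a: B→A)
  step 8: C  (read b: A→C)

After reading 8 characters, M is in state C.

C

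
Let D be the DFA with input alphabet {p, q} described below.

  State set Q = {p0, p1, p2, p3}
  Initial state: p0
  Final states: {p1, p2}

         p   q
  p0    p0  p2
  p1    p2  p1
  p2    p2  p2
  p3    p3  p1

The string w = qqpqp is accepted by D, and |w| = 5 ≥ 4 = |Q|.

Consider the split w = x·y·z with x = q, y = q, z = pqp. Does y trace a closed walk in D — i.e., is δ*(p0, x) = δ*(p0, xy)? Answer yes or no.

yes

State sequence: p0 -q-> p2 -q-> p2

After x (step 1): p2. After xy (step 2): p2.
They match, so y = q drives D around a cycle from p2 back to itself; pumping y any number of times keeps D in p2 before reading z, and xyⁱz ∈ L(D) for every i ≥ 0.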